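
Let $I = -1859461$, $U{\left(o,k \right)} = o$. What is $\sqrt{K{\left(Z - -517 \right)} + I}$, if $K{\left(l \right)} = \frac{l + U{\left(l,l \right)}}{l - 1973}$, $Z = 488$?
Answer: $\frac{i \sqrt{899980129}}{22} \approx 1363.6 i$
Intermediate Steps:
$K{\left(l \right)} = \frac{2 l}{-1973 + l}$ ($K{\left(l \right)} = \frac{l + l}{l - 1973} = \frac{2 l}{-1973 + l}$)
$\sqrt{K{\left(Z - -517 \right)} + I} = \sqrt{\frac{2 \left(488 - -517\right)}{-1973 + \left(488 - -517\right)} - 1859461} = \sqrt{\frac{2 \left(488 + 517\right)}{-1973 + \left(488 + 517\right)} - 1859461} = \sqrt{2 \cdot 1005 \frac{1}{-1973 + 1005} - 1859461} = \sqrt{2 \cdot 1005 \frac{1}{-968} - 1859461} = \sqrt{2 \cdot 1005 \left(- \frac{1}{968}\right) - 1859461} = \sqrt{- \frac{1005}{484} - 1859461} = \sqrt{- \frac{899980129}{484}} = \frac{i \sqrt{899980129}}{22}$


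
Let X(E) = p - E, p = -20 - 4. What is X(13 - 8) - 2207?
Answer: -2236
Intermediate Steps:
p = -24
X(E) = -24 - E
X(13 - 8) - 2207 = (-24 - (13 - 8)) - 2207 = (-24 - 1*5) - 2207 = (-24 - 5) - 2207 = -29 - 2207 = -2236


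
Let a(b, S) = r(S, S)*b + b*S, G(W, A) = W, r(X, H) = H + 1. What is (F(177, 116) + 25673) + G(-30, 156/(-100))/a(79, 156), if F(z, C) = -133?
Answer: 631527550/24727 ≈ 25540.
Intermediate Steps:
r(X, H) = 1 + H
a(b, S) = S*b + b*(1 + S) (a(b, S) = (1 + S)*b + b*S = b*(1 + S) + S*b = S*b + b*(1 + S))
(F(177, 116) + 25673) + G(-30, 156/(-100))/a(79, 156) = (-133 + 25673) - 30*1/(79*(1 + 2*156)) = 25540 - 30*1/(79*(1 + 312)) = 25540 - 30/(79*313) = 25540 - 30/24727 = 631527550/24727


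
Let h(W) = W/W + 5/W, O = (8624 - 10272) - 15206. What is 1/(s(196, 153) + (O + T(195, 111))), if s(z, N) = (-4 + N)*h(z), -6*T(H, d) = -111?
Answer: -196/3269809 ≈ -5.9942e-5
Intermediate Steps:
O = -16854 (O = -1648 - 15206 = -16854)
T(H, d) = 37/2 (T(H, d) = -⅙*(-111) = 37/2)
h(W) = 1 + 5/W
s(z, N) = (-4 + N)*(5 + z)/z (s(z, N) = (-4 + N)*((5 + z)/z) = (-4 + N)*(5 + z)/z)
1/(s(196, 153) + (O + T(195, 111))) = 1/((-4 + 153)*(5 + 196)/196 + (-16854 + 37/2)) = 1/((1/196)*149*201 - 33671/2) = 1/(29949/196 - 33671/2) = 1/(-3269809/196) = -196/3269809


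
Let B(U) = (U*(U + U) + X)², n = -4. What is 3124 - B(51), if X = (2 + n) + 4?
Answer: -27078492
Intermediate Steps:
X = 2 (X = (2 - 4) + 4 = -2 + 4 = 2)
B(U) = (2 + 2*U²)² (B(U) = (U*(U + U) + 2)² = (U*(2*U) + 2)² = (2*U² + 2)² = (2 + 2*U²)²)
3124 - B(51) = 3124 - 4*(1 + 51²)² = 3124 - 4*(1 + 2601)² = 3124 - 4*2602² = 3124 - 4*6770404 = 3124 - 1*27081616 = 3124 - 27081616 = -27078492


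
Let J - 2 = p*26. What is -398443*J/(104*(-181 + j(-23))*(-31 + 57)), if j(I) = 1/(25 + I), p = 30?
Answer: 155791213/244036 ≈ 638.39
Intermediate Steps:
J = 782 (J = 2 + 30*26 = 2 + 780 = 782)
-398443*J/(104*(-181 + j(-23))*(-31 + 57)) = -398443*391/(52*(-181 + 1/(25 - 23))*(-31 + 57)) = -398443*391/(1352*(-181 + 1/2)) = -398443/((-361/2*26*(1/782))*104) = -398443/(-4693*1/782*104) = -398443/((-4693/782*104)) = -398443/(-244036/391) = -398443*(-391/244036) = 155791213/244036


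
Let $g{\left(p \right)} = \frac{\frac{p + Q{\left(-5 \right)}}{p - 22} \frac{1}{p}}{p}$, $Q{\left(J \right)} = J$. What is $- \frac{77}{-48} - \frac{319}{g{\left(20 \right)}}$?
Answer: $\frac{272239}{16} \approx 17015.0$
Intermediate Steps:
$g{\left(p \right)} = \frac{-5 + p}{p^{2} \left(-22 + p\right)}$ ($g{\left(p \right)} = \frac{\frac{p - 5}{p - 22} \frac{1}{p}}{p} = \frac{\frac{-5 + p}{-22 + p} \frac{1}{p}}{p} = \frac{\frac{1}{p} \frac{1}{-22 + p} \left(-5 + p\right)}{p} = \frac{-5 + p}{p^{2} \left(-22 + p\right)}$)
$- \frac{77}{-48} - \frac{319}{g{\left(20 \right)}} = - \frac{77}{-48} - \frac{319}{\frac{1}{400} \frac{1}{-22 + 20} \left(-5 + 20\right)} = \left(-77\right) \left(- \frac{1}{48}\right) - \frac{319}{\frac{1}{400} \frac{1}{-2} \cdot 15} = \frac{77}{48} - \frac{319}{\frac{1}{400} \left(- \frac{1}{2}\right) 15} = \frac{77}{48} - \frac{319}{- \frac{3}{160}} = \frac{77}{48} - - \frac{51040}{3} = \frac{77}{48} + \frac{51040}{3} = \frac{272239}{16}$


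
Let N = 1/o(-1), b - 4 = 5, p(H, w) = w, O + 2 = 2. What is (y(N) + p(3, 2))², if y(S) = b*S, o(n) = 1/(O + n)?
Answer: 49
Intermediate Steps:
O = 0 (O = -2 + 2 = 0)
b = 9 (b = 4 + 5 = 9)
o(n) = 1/n (o(n) = 1/(0 + n) = 1/n)
N = -1 (N = 1/(1/(-1)) = 1/(-1) = -1)
y(S) = 9*S
(y(N) + p(3, 2))² = (9*(-1) + 2)² = (-9 + 2)² = (-7)² = 49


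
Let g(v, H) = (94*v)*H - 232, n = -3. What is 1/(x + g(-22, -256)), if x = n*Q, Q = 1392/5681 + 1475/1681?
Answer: 9549761/5053472168655 ≈ 1.8897e-6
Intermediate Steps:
Q = 10719427/9549761 (Q = 1392*(1/5681) + 1475*(1/1681) = 1392/5681 + 1475/1681 = 10719427/9549761 ≈ 1.1225)
g(v, H) = -232 + 94*H*v (g(v, H) = 94*H*v - 232 = -232 + 94*H*v)
x = -32158281/9549761 (x = -3*10719427/9549761 = -32158281/9549761 ≈ -3.3674)
1/(x + g(-22, -256)) = 1/(-32158281/9549761 + (-232 + 94*(-256)*(-22))) = 1/(-32158281/9549761 + (-232 + 529408)) = 1/(-32158281/9549761 + 529176) = 1/(5053472168655/9549761) = 9549761/5053472168655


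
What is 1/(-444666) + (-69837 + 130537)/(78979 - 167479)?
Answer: -89971049/131176470 ≈ -0.68588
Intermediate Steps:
1/(-444666) + (-69837 + 130537)/(78979 - 167479) = -1/444666 + 60700/(-88500) = -1/444666 + 60700*(-1/88500) = -1/444666 - 607/885 = -89971049/131176470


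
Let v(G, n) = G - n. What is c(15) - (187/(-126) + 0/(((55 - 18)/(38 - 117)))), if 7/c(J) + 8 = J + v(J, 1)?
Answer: 229/126 ≈ 1.8175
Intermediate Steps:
c(J) = 7/(-9 + 2*J) (c(J) = 7/(-8 + (J + (J - 1*1))) = 7/(-8 + (J + (J - 1))) = 7/(-8 + (J + (-1 + J))) = 7/(-8 + (-1 + 2*J)) = 7/(-9 + 2*J))
c(15) - (187/(-126) + 0/(((55 - 18)/(38 - 117)))) = 7/(-9 + 2*15) - (187/(-126) + 0/(((55 - 18)/(38 - 117)))) = 7/(-9 + 30) - (187*(-1/126) + 0/((37/(-79)))) = 7/21 - (-187/126 + 0/((37*(-1/79)))) = 7*(1/21) - (-187/126 + 0/(-37/79)) = ⅓ - (-187/126 + 0*(-79/37)) = ⅓ - (-187/126 + 0) = ⅓ - 1*(-187/126) = ⅓ + 187/126 = 229/126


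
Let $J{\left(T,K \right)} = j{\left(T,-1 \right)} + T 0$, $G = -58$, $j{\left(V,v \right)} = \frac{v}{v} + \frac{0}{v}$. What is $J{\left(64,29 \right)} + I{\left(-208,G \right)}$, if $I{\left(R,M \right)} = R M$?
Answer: $12065$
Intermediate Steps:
$j{\left(V,v \right)} = 1$ ($j{\left(V,v \right)} = 1 + 0 = 1$)
$I{\left(R,M \right)} = M R$
$J{\left(T,K \right)} = 1$ ($J{\left(T,K \right)} = 1 + T 0 = 1 + 0 = 1$)
$J{\left(64,29 \right)} + I{\left(-208,G \right)} = 1 - -12064 = 1 + 12064 = 12065$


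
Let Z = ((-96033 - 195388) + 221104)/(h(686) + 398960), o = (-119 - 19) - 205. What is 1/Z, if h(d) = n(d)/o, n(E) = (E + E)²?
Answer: -393472/70317 ≈ -5.5957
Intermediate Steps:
n(E) = 4*E² (n(E) = (2*E)² = 4*E²)
o = -343 (o = -138 - 205 = -343)
h(d) = -4*d²/343 (h(d) = (4*d²)/(-343) = (4*d²)*(-1/343) = -4*d²/343)
Z = -70317/393472 (Z = ((-96033 - 195388) + 221104)/(-4/343*686² + 398960) = (-291421 + 221104)/(-4/343*470596 + 398960) = -70317/(-5488 + 398960) = -70317/393472 ≈ -0.17871)
1/Z = 1/(-70317/393472) = -393472/70317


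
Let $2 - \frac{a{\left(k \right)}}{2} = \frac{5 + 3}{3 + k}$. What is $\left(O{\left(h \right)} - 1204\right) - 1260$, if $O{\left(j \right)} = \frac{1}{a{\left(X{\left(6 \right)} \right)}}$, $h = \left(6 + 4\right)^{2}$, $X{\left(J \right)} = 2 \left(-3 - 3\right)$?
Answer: $- \frac{128119}{52} \approx -2463.8$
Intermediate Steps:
$X{\left(J \right)} = -12$ ($X{\left(J \right)} = 2 \left(-6\right) = -12$)
$h = 100$ ($h = 10^{2} = 100$)
$a{\left(k \right)} = 4 - \frac{16}{3 + k}$ ($a{\left(k \right)} = 4 - 2 \frac{5 + 3}{3 + k} = 4 - 2 \frac{8}{3 + k} = 4 - \frac{16}{3 + k}$)
$O{\left(j \right)} = \frac{9}{52}$ ($O{\left(j \right)} = \frac{1}{4 \frac{1}{3 - 12} \left(-1 - 12\right)} = \frac{1}{4 \frac{1}{-9} \left(-13\right)} = \frac{1}{4 \left(- \frac{1}{9}\right) \left(-13\right)} = \frac{1}{\frac{52}{9}} = \frac{9}{52}$)
$\left(O{\left(h \right)} - 1204\right) - 1260 = \left(\frac{9}{52} - 1204\right) - 1260 = - \frac{62599}{52} - 1260 = - \frac{128119}{52}$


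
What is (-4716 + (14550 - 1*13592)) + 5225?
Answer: 1467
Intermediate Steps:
(-4716 + (14550 - 1*13592)) + 5225 = (-4716 + (14550 - 13592)) + 5225 = (-4716 + 958) + 5225 = -3758 + 5225 = 1467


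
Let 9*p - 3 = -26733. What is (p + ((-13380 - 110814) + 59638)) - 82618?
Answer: -150144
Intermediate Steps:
p = -2970 (p = 1/3 + (1/9)*(-26733) = 1/3 - 8911/3 = -2970)
(p + ((-13380 - 110814) + 59638)) - 82618 = (-2970 + ((-13380 - 110814) + 59638)) - 82618 = (-2970 + (-124194 + 59638)) - 82618 = (-2970 - 64556) - 82618 = -67526 - 82618 = -150144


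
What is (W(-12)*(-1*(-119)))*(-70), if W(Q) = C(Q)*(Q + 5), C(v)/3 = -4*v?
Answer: 8396640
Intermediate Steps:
C(v) = -12*v (C(v) = 3*(-4*v) = -12*v)
W(Q) = -12*Q*(5 + Q) (W(Q) = (-12*Q)*(Q + 5) = (-12*Q)*(5 + Q) = -12*Q*(5 + Q))
(W(-12)*(-1*(-119)))*(-70) = ((-12*(-12)*(5 - 12))*(-1*(-119)))*(-70) = (-12*(-12)*(-7)*119)*(-70) = -1008*119*(-70) = -119952*(-70) = 8396640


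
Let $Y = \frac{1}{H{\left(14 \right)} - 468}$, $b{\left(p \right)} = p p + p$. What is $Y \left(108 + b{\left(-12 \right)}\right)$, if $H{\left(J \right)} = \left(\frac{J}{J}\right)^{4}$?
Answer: $- \frac{240}{467} \approx -0.51392$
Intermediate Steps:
$H{\left(J \right)} = 1$ ($H{\left(J \right)} = 1^{4} = 1$)
$b{\left(p \right)} = p + p^{2}$ ($b{\left(p \right)} = p^{2} + p = p + p^{2}$)
$Y = - \frac{1}{467}$ ($Y = \frac{1}{1 - 468} = \frac{1}{-467} = - \frac{1}{467} \approx -0.0021413$)
$Y \left(108 + b{\left(-12 \right)}\right) = - \frac{108 - 12 \left(1 - 12\right)}{467} = - \frac{108 - -132}{467} = - \frac{108 + 132}{467} = \left(- \frac{1}{467}\right) 240 = - \frac{240}{467}$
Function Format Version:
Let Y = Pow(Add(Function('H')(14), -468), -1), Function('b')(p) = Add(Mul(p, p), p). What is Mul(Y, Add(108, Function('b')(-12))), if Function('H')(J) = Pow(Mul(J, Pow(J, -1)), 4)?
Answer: Rational(-240, 467) ≈ -0.51392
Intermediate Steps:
Function('H')(J) = 1 (Function('H')(J) = Pow(1, 4) = 1)
Function('b')(p) = Add(p, Pow(p, 2)) (Function('b')(p) = Add(Pow(p, 2), p) = Add(p, Pow(p, 2)))
Y = Rational(-1, 467) (Y = Pow(Add(1, -468), -1) = Pow(-467, -1) = Rational(-1, 467) ≈ -0.0021413)
Mul(Y, Add(108, Function('b')(-12))) = Mul(Rational(-1, 467), Add(108, Mul(-12, Add(1, -12)))) = Mul(Rational(-1, 467), Add(108, Mul(-12, -11))) = Mul(Rational(-1, 467), Add(108, 132)) = Mul(Rational(-1, 467), 240) = Rational(-240, 467)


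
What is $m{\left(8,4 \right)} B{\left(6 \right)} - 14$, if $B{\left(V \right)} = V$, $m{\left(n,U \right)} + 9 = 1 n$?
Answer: $-20$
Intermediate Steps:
$m{\left(n,U \right)} = -9 + n$ ($m{\left(n,U \right)} = -9 + 1 n = -9 + n$)
$m{\left(8,4 \right)} B{\left(6 \right)} - 14 = \left(-9 + 8\right) 6 - 14 = \left(-1\right) 6 - 14 = -6 - 14 = -20$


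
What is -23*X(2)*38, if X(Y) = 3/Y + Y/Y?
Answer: -2185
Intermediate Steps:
X(Y) = 1 + 3/Y (X(Y) = 3/Y + 1 = 1 + 3/Y)
-23*X(2)*38 = -23*(3 + 2)/2*38 = -23*5/2*38 = -115/2*38 = -2185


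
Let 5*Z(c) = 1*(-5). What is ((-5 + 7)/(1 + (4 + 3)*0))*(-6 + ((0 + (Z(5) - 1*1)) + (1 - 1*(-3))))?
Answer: -8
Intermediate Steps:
Z(c) = -1 (Z(c) = (1*(-5))/5 = (⅕)*(-5) = -1)
((-5 + 7)/(1 + (4 + 3)*0))*(-6 + ((0 + (Z(5) - 1*1)) + (1 - 1*(-3)))) = ((-5 + 7)/(1 + (4 + 3)*0))*(-6 + ((0 + (-1 - 1*1)) + (1 - 1*(-3)))) = (2/(1 + 7*0))*(-6 + ((0 + (-1 - 1)) + (1 + 3))) = (2/(1 + 0))*(-6 + ((0 - 2) + 4)) = (2/1)*(-6 + (-2 + 4)) = (2*1)*(-6 + 2) = 2*(-4) = -8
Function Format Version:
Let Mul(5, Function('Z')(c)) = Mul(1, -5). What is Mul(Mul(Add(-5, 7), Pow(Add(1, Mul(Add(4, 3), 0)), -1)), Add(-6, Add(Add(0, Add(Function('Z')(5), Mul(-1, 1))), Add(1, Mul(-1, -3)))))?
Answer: -8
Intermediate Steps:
Function('Z')(c) = -1 (Function('Z')(c) = Mul(Rational(1, 5), Mul(1, -5)) = Mul(Rational(1, 5), -5) = -1)
Mul(Mul(Add(-5, 7), Pow(Add(1, Mul(Add(4, 3), 0)), -1)), Add(-6, Add(Add(0, Add(Function('Z')(5), Mul(-1, 1))), Add(1, Mul(-1, -3))))) = Mul(Mul(Add(-5, 7), Pow(Add(1, Mul(Add(4, 3), 0)), -1)), Add(-6, Add(Add(0, Add(-1, Mul(-1, 1))), Add(1, Mul(-1, -3))))) = Mul(Mul(2, Pow(Add(1, Mul(7, 0)), -1)), Add(-6, Add(Add(0, Add(-1, -1)), Add(1, 3)))) = Mul(Mul(2, Pow(Add(1, 0), -1)), Add(-6, Add(Add(0, -2), 4))) = Mul(Mul(2, Pow(1, -1)), Add(-6, Add(-2, 4))) = Mul(Mul(2, 1), Add(-6, 2)) = Mul(2, -4) = -8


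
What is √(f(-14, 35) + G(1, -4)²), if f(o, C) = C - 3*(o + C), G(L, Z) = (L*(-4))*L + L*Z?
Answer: 6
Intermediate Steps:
G(L, Z) = -4*L² + L*Z (G(L, Z) = (-4*L)*L + L*Z = -4*L² + L*Z)
f(o, C) = -3*o - 2*C (f(o, C) = C - 3*(C + o) = C + (-3*C - 3*o) = -3*o - 2*C)
√(f(-14, 35) + G(1, -4)²) = √((-3*(-14) - 2*35) + (1*(-4 - 4*1))²) = √((42 - 70) + (1*(-4 - 4))²) = √(-28 + (1*(-8))²) = √(-28 + (-8)²) = √(-28 + 64) = √36 = 6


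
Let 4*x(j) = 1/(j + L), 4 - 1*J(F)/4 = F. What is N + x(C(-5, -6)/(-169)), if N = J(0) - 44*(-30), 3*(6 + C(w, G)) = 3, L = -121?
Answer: 109252567/81776 ≈ 1336.0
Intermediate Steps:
J(F) = 16 - 4*F
C(w, G) = -5 (C(w, G) = -6 + (1/3)*3 = -6 + 1 = -5)
x(j) = 1/(4*(-121 + j)) (x(j) = 1/(4*(j - 121)) = 1/(4*(-121 + j)))
N = 1336 (N = (16 - 4*0) - 44*(-30) = (16 + 0) + 1320 = 16 + 1320 = 1336)
N + x(C(-5, -6)/(-169)) = 1336 + 1/(4*(-121 - 5/(-169))) = 1336 + 1/(4*(-121 - 5*(-1/169))) = 1336 + 1/(4*(-121 + 5/169)) = 1336 + 1/(4*(-20444/169)) = 1336 + (1/4)*(-169/20444) = 1336 - 169/81776 = 109252567/81776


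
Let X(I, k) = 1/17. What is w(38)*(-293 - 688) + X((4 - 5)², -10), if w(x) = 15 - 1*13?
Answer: -33353/17 ≈ -1961.9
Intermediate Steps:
w(x) = 2 (w(x) = 15 - 13 = 2)
X(I, k) = 1/17
w(38)*(-293 - 688) + X((4 - 5)², -10) = 2*(-293 - 688) + 1/17 = 2*(-981) + 1/17 = -1962 + 1/17 = -33353/17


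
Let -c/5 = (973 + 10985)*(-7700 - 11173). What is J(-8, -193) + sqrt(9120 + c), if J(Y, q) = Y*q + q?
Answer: 1351 + sqrt(1128425790) ≈ 34943.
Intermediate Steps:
J(Y, q) = q + Y*q
c = 1128416670 (c = -5*(973 + 10985)*(-7700 - 11173) = -59790*(-18873) = -5*(-225683334) = 1128416670)
J(-8, -193) + sqrt(9120 + c) = -193*(1 - 8) + sqrt(9120 + 1128416670) = -193*(-7) + sqrt(1128425790) = 1351 + sqrt(1128425790)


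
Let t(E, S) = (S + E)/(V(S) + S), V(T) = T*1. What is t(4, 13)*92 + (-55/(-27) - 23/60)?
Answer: 433889/7020 ≈ 61.808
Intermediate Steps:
V(T) = T
t(E, S) = (E + S)/(2*S) (t(E, S) = (S + E)/(S + S) = (E + S)/((2*S)) = (E + S)*(1/(2*S)) = (E + S)/(2*S))
t(4, 13)*92 + (-55/(-27) - 23/60) = ((1/2)*(4 + 13)/13)*92 + (-55/(-27) - 23/60) = ((1/2)*(1/13)*17)*92 + (-55*(-1/27) - 23*1/60) = (17/26)*92 + (55/27 - 23/60) = 782/13 + 893/540 = 433889/7020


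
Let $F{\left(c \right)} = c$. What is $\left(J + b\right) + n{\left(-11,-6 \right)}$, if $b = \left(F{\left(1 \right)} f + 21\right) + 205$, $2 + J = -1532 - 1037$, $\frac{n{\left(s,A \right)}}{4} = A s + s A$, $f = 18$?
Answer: $-1799$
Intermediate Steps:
$n{\left(s,A \right)} = 8 A s$ ($n{\left(s,A \right)} = 4 \left(A s + s A\right) = 4 \left(A s + A s\right) = 4 \cdot 2 A s = 8 A s$)
$J = -2571$ ($J = -2 - 2569 = -2571$)
$b = 244$ ($b = \left(1 \cdot 18 + 21\right) + 205 = \left(18 + 21\right) + 205 = 39 + 205 = 244$)
$\left(J + b\right) + n{\left(-11,-6 \right)} = \left(-2571 + 244\right) + 8 \left(-6\right) \left(-11\right) = -2327 + 528 = -1799$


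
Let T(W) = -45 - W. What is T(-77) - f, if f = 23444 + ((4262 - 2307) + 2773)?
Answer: -28140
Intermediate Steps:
f = 28172 (f = 23444 + (1955 + 2773) = 23444 + 4728 = 28172)
T(-77) - f = (-45 - 1*(-77)) - 1*28172 = (-45 + 77) - 28172 = 32 - 28172 = -28140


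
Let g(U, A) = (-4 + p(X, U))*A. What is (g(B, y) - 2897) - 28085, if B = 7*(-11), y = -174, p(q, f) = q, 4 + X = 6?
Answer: -30634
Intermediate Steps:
X = 2 (X = -4 + 6 = 2)
B = -77
g(U, A) = -2*A (g(U, A) = (-4 + 2)*A = -2*A)
(g(B, y) - 2897) - 28085 = (-2*(-174) - 2897) - 28085 = (348 - 2897) - 28085 = -2549 - 28085 = -30634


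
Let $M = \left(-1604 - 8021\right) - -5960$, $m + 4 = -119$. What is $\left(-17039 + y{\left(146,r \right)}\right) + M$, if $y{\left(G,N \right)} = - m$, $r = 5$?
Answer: $-20581$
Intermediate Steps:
$m = -123$ ($m = -4 - 119 = -123$)
$y{\left(G,N \right)} = 123$ ($y{\left(G,N \right)} = \left(-1\right) \left(-123\right) = 123$)
$M = -3665$ ($M = -9625 + 5960 = -3665$)
$\left(-17039 + y{\left(146,r \right)}\right) + M = \left(-17039 + 123\right) - 3665 = -16916 - 3665 = -20581$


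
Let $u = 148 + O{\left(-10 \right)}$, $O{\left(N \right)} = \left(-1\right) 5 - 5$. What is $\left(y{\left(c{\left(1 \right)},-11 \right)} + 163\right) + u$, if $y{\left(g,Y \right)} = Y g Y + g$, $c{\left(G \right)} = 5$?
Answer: $911$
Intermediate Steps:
$O{\left(N \right)} = -10$ ($O{\left(N \right)} = -5 - 5 = -10$)
$y{\left(g,Y \right)} = g + g Y^{2}$ ($y{\left(g,Y \right)} = g Y^{2} + g = g + g Y^{2}$)
$u = 138$ ($u = 148 - 10 = 138$)
$\left(y{\left(c{\left(1 \right)},-11 \right)} + 163\right) + u = \left(5 \left(1 + \left(-11\right)^{2}\right) + 163\right) + 138 = \left(5 \left(1 + 121\right) + 163\right) + 138 = \left(5 \cdot 122 + 163\right) + 138 = \left(610 + 163\right) + 138 = 773 + 138 = 911$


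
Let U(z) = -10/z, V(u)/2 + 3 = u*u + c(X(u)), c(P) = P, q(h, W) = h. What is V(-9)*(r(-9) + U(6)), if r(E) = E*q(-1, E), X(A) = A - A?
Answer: 1144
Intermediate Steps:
X(A) = 0
r(E) = -E (r(E) = E*(-1) = -E)
V(u) = -6 + 2*u**2 (V(u) = -6 + 2*(u*u + 0) = -6 + 2*(u**2 + 0) = -6 + 2*u**2)
V(-9)*(r(-9) + U(6)) = (-6 + 2*(-9)**2)*(-1*(-9) - 10/6) = (-6 + 2*81)*(9 - 10*1/6) = (-6 + 162)*(9 - 5/3) = 156*(22/3) = 1144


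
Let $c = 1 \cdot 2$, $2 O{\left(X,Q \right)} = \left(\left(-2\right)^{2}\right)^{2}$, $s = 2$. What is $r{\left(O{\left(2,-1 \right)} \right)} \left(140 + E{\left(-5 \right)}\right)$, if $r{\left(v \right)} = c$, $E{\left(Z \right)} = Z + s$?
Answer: $274$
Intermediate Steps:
$E{\left(Z \right)} = 2 + Z$ ($E{\left(Z \right)} = Z + 2 = 2 + Z$)
$O{\left(X,Q \right)} = 8$ ($O{\left(X,Q \right)} = \frac{\left(\left(-2\right)^{2}\right)^{2}}{2} = \frac{4^{2}}{2} = \frac{1}{2} \cdot 16 = 8$)
$c = 2$
$r{\left(v \right)} = 2$
$r{\left(O{\left(2,-1 \right)} \right)} \left(140 + E{\left(-5 \right)}\right) = 2 \left(140 + \left(2 - 5\right)\right) = 2 \left(140 - 3\right) = 2 \cdot 137 = 274$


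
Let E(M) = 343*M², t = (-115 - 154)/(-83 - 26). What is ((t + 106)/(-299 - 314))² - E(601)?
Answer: -553117002778249798/4464511489 ≈ -1.2389e+8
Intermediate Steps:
t = 269/109 (t = -269/(-109) = -269*(-1/109) = 269/109 ≈ 2.4679)
((t + 106)/(-299 - 314))² - E(601) = ((269/109 + 106)/(-299 - 314))² - 343*601² = ((11823/109)/(-613))² - 343*361201 = ((11823/109)*(-1/613))² - 1*123891943 = (-11823/66817)² - 123891943 = 139783329/4464511489 - 123891943 = -553117002778249798/4464511489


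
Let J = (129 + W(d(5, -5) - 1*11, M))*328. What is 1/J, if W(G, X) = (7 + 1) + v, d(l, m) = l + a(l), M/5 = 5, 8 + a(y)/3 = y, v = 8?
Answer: 1/47560 ≈ 2.1026e-5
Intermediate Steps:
a(y) = -24 + 3*y
M = 25 (M = 5*5 = 25)
d(l, m) = -24 + 4*l (d(l, m) = l + (-24 + 3*l) = -24 + 4*l)
W(G, X) = 16 (W(G, X) = (7 + 1) + 8 = 8 + 8 = 16)
J = 47560 (J = (129 + 16)*328 = 145*328 = 47560)
1/J = 1/47560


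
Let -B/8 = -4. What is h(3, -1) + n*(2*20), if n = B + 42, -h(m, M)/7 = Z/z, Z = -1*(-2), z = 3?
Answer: 8866/3 ≈ 2955.3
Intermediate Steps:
B = 32 (B = -8*(-4) = 32)
Z = 2
h(m, M) = -14/3
n = 74 (n = 32 + 42 = 74)
h(3, -1) + n*(2*20) = -14/3 + 74*(2*20) = -14/3 + 74*40 = -14/3 + 2960 = 8866/3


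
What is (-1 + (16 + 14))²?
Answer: 841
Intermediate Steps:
(-1 + (16 + 14))² = (-1 + 30)² = 29² = 841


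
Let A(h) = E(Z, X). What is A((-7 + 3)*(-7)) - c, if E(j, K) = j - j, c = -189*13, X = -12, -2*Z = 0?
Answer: 2457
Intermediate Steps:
Z = 0 (Z = -½*0 = 0)
c = -2457
E(j, K) = 0
A(h) = 0
A((-7 + 3)*(-7)) - c = 0 - 1*(-2457) = 0 + 2457 = 2457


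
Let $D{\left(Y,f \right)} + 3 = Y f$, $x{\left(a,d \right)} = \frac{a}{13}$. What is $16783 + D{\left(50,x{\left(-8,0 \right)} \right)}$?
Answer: $\frac{217740}{13} \approx 16749.0$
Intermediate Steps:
$x{\left(a,d \right)} = \frac{a}{13}$ ($x{\left(a,d \right)} = a \frac{1}{13} = \frac{a}{13}$)
$D{\left(Y,f \right)} = -3 + Y f$
$16783 + D{\left(50,x{\left(-8,0 \right)} \right)} = 16783 + \left(-3 + 50 \cdot \frac{1}{13} \left(-8\right)\right) = 16783 + \left(-3 + 50 \left(- \frac{8}{13}\right)\right) = 16783 - \frac{439}{13} = \frac{217740}{13}$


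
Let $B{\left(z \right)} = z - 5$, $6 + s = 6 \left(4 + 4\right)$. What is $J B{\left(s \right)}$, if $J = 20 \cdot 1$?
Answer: $740$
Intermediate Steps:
$s = 42$ ($s = -6 + 6 \left(4 + 4\right) = -6 + 6 \cdot 8 = -6 + 48 = 42$)
$B{\left(z \right)} = -5 + z$
$J = 20$
$J B{\left(s \right)} = 20 \left(-5 + 42\right) = 20 \cdot 37 = 740$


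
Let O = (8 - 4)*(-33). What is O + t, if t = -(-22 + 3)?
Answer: -113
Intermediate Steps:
O = -132 (O = 4*(-33) = -132)
t = 19 (t = -1*(-19) = 19)
O + t = -132 + 19 = -113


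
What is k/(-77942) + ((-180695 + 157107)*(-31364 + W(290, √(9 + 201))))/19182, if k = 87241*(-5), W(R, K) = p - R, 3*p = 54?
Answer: 29085511725083/747541722 ≈ 38908.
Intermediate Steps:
p = 18 (p = (⅓)*54 = 18)
W(R, K) = 18 - R
k = -436205
k/(-77942) + ((-180695 + 157107)*(-31364 + W(290, √(9 + 201))))/19182 = -436205/(-77942) + ((-180695 + 157107)*(-31364 + (18 - 1*290)))/19182 = -436205*(-1/77942) - 23588*(-31364 + (18 - 290))*(1/19182) = 436205/77942 - 23588*(-31364 - 272)*(1/19182) = 436205/77942 - 23588*(-31636)*(1/19182) = 436205/77942 + 746229968*(1/19182) = 436205/77942 + 373114984/9591 = 29085511725083/747541722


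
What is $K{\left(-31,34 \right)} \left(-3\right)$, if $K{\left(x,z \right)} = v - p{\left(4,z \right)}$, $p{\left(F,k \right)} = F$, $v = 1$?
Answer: $9$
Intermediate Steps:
$K{\left(x,z \right)} = -3$ ($K{\left(x,z \right)} = 1 - 4 = -3$)
$K{\left(-31,34 \right)} \left(-3\right) = \left(-3\right) \left(-3\right) = 9$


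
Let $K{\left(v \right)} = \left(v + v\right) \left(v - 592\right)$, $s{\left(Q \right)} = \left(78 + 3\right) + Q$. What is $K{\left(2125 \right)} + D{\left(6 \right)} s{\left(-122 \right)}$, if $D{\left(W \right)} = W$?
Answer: $6515004$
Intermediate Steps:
$s{\left(Q \right)} = 81 + Q$
$K{\left(v \right)} = 2 v \left(-592 + v\right)$
$K{\left(2125 \right)} + D{\left(6 \right)} s{\left(-122 \right)} = 2 \cdot 2125 \left(-592 + 2125\right) + 6 \left(81 - 122\right) = 2 \cdot 2125 \cdot 1533 + 6 \left(-41\right) = 6515250 - 246 = 6515004$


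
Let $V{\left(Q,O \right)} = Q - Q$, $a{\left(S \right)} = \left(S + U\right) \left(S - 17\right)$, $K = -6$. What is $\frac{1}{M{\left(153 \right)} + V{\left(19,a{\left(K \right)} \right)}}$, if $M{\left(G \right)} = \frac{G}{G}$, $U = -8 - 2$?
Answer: $1$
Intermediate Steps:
$U = -10$ ($U = -8 - 2 = -10$)
$a{\left(S \right)} = \left(-17 + S\right) \left(-10 + S\right)$ ($a{\left(S \right)} = \left(S - 10\right) \left(S - 17\right) = \left(-10 + S\right) \left(-17 + S\right) = \left(-17 + S\right) \left(-10 + S\right)$)
$M{\left(G \right)} = 1$
$V{\left(Q,O \right)} = 0$
$\frac{1}{M{\left(153 \right)} + V{\left(19,a{\left(K \right)} \right)}} = \frac{1}{1 + 0} = 1^{-1} = 1$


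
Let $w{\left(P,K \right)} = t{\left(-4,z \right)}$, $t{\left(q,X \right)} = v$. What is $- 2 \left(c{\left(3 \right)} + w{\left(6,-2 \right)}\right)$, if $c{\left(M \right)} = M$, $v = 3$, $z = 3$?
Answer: $-12$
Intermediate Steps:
$t{\left(q,X \right)} = 3$
$w{\left(P,K \right)} = 3$
$- 2 \left(c{\left(3 \right)} + w{\left(6,-2 \right)}\right) = - 2 \left(3 + 3\right) = \left(-2\right) 6 = -12$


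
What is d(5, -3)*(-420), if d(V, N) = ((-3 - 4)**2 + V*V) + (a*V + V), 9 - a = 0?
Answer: -52080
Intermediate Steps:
a = 9 (a = 9 - 1*0 = 9 + 0 = 9)
d(V, N) = 49 + V**2 + 10*V (d(V, N) = ((-3 - 4)**2 + V*V) + (9*V + V) = ((-7)**2 + V**2) + 10*V = (49 + V**2) + 10*V = 49 + V**2 + 10*V)
d(5, -3)*(-420) = (49 + 5**2 + 10*5)*(-420) = (49 + 25 + 50)*(-420) = 124*(-420) = -52080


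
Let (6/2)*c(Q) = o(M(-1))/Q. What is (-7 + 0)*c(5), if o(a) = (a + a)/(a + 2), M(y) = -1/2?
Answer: 14/45 ≈ 0.31111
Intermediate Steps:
M(y) = -½ (M(y) = -1*½ = -½)
o(a) = 2*a/(2 + a) (o(a) = (2*a)/(2 + a) = 2*a/(2 + a))
c(Q) = -2/(9*Q) (c(Q) = ((2*(-½)/(2 - ½))/Q)/3 = ((2*(-½)/(3/2))/Q)/3 = ((2*(-½)*(⅔))/Q)/3 = (-2/(3*Q))/3 = -2/(9*Q))
(-7 + 0)*c(5) = (-7 + 0)*(-2/9/5) = -(-14)/(9*5) = -7*(-2/45) = 14/45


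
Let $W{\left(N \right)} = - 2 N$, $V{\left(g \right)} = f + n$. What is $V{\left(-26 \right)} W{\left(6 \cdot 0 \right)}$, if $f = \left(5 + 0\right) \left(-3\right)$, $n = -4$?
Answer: $0$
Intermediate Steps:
$f = -15$ ($f = 5 \left(-3\right) = -15$)
$V{\left(g \right)} = -19$ ($V{\left(g \right)} = -15 - 4 = -19$)
$V{\left(-26 \right)} W{\left(6 \cdot 0 \right)} = - 19 \left(- 2 \cdot 6 \cdot 0\right) = - 19 \left(\left(-2\right) 0\right) = \left(-19\right) 0 = 0$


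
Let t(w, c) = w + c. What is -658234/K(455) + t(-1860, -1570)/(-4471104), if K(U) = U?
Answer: -1471515554843/1017176160 ≈ -1446.7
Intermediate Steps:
t(w, c) = c + w
-658234/K(455) + t(-1860, -1570)/(-4471104) = -658234/455 + (-1570 - 1860)/(-4471104) = -658234*1/455 - 3430*(-1/4471104) = -658234/455 + 1715/2235552 = -1471515554843/1017176160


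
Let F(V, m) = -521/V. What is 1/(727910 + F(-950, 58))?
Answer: 950/691515021 ≈ 1.3738e-6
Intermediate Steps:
1/(727910 + F(-950, 58)) = 1/(727910 - 521/(-950)) = 1/(727910 - 521*(-1/950)) = 1/(727910 + 521/950) = 1/(691515021/950) = 950/691515021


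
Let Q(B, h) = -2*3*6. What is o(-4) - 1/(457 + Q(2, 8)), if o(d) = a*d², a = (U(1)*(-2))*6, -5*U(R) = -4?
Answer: -323333/2105 ≈ -153.60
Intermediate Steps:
U(R) = ⅘ (U(R) = -⅕*(-4) = ⅘)
Q(B, h) = -36 (Q(B, h) = -6*6 = -36)
a = -48/5 (a = ((⅘)*(-2))*6 = -8/5*6 = -48/5 ≈ -9.6000)
o(d) = -48*d²/5
o(-4) - 1/(457 + Q(2, 8)) = -48/5*(-4)² - 1/(457 - 36) = -48/5*16 - 1/421 = -768/5 - 1*1/421 = -768/5 - 1/421 = -323333/2105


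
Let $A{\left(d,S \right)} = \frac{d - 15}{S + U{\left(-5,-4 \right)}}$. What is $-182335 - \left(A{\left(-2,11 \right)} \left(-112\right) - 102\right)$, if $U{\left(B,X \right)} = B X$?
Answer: $- \frac{5651127}{31} \approx -1.8229 \cdot 10^{5}$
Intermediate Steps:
$A{\left(d,S \right)} = \frac{-15 + d}{20 + S}$ ($A{\left(d,S \right)} = \frac{d - 15}{S - -20} = \frac{-15 + d}{S + 20} = \frac{-15 + d}{20 + S}$)
$-182335 - \left(A{\left(-2,11 \right)} \left(-112\right) - 102\right) = -182335 - \left(\frac{-15 - 2}{20 + 11} \left(-112\right) - 102\right) = -182335 - \left(\frac{1}{31} \left(-17\right) \left(-112\right) - 102\right) = -182335 - \left(\left(- \frac{17}{31}\right) \left(-112\right) - 102\right) = -182335 - \left(\frac{1904}{31} - 102\right) = -182335 - - \frac{1258}{31} = -182335 + \frac{1258}{31} = - \frac{5651127}{31}$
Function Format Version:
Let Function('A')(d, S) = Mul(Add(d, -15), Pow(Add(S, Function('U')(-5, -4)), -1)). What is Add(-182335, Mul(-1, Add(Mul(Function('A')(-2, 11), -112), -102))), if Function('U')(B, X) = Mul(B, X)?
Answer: Rational(-5651127, 31) ≈ -1.8229e+5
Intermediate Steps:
Function('A')(d, S) = Mul(Pow(Add(20, S), -1), Add(-15, d)) (Function('A')(d, S) = Mul(Add(d, -15), Pow(Add(S, Mul(-5, -4)), -1)) = Mul(Add(-15, d), Pow(Add(S, 20), -1)) = Mul(Add(-15, d), Pow(Add(20, S), -1)) = Mul(Pow(Add(20, S), -1), Add(-15, d)))
Add(-182335, Mul(-1, Add(Mul(Function('A')(-2, 11), -112), -102))) = Add(-182335, Mul(-1, Add(Mul(Mul(Pow(Add(20, 11), -1), Add(-15, -2)), -112), -102))) = Add(-182335, Mul(-1, Add(Mul(Mul(Pow(31, -1), -17), -112), -102))) = Add(-182335, Mul(-1, Add(Mul(Mul(Rational(1, 31), -17), -112), -102))) = Add(-182335, Mul(-1, Add(Mul(Rational(-17, 31), -112), -102))) = Add(-182335, Mul(-1, Add(Rational(1904, 31), -102))) = Add(-182335, Mul(-1, Rational(-1258, 31))) = Add(-182335, Rational(1258, 31)) = Rational(-5651127, 31)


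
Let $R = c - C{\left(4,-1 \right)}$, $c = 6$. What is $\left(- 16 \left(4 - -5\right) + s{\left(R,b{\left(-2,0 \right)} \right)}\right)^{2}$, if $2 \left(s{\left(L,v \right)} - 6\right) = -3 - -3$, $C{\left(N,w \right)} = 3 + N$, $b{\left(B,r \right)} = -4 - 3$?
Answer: $19044$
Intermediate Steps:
$b{\left(B,r \right)} = -7$
$R = -1$ ($R = 6 - \left(3 + 4\right) = 6 - 7 = -1$)
$s{\left(L,v \right)} = 6$ ($s{\left(L,v \right)} = 6 + \frac{-3 - -3}{2} = 6 + \frac{-3 + 3}{2} = 6 + \frac{1}{2} \cdot 0 = 6 + 0 = 6$)
$\left(- 16 \left(4 - -5\right) + s{\left(R,b{\left(-2,0 \right)} \right)}\right)^{2} = \left(- 16 \left(4 - -5\right) + 6\right)^{2} = \left(- 16 \left(4 + 5\right) + 6\right)^{2} = \left(\left(-16\right) 9 + 6\right)^{2} = \left(-144 + 6\right)^{2} = \left(-138\right)^{2} = 19044$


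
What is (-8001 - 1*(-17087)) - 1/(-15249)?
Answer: 138552415/15249 ≈ 9086.0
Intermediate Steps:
(-8001 - 1*(-17087)) - 1/(-15249) = (-8001 + 17087) - 1*(-1/15249) = 9086 + 1/15249 = 138552415/15249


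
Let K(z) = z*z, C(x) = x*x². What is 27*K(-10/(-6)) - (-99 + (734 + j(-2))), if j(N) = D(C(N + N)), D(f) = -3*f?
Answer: -752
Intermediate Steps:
C(x) = x³
j(N) = -24*N³ (j(N) = -3*(N + N)³ = -3*8*N³ = -24*N³)
K(z) = z²
27*K(-10/(-6)) - (-99 + (734 + j(-2))) = 27*(-10/(-6))² - (-99 + (734 - 24*(-2)³)) = 27*(-10*(-⅙))² - (-99 + (734 - 24*(-8))) = 27*(5/3)² - (-99 + (734 + 192)) = 27*(25/9) - (-99 + 926) = 75 - 1*827 = 75 - 827 = -752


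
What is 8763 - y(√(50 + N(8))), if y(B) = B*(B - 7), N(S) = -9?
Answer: 8722 + 7*√41 ≈ 8766.8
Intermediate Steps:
y(B) = B*(-7 + B)
8763 - y(√(50 + N(8))) = 8763 - √(50 - 9)*(-7 + √(50 - 9)) = 8763 - √41*(-7 + √41)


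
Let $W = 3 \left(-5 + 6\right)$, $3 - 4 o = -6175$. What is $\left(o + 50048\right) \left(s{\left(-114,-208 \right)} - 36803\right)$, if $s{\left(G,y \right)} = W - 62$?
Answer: $-1901802735$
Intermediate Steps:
$o = \frac{3089}{2}$ ($o = \frac{3}{4} - - \frac{6175}{4} = \frac{3}{4} + \frac{6175}{4} = \frac{3089}{2} \approx 1544.5$)
$W = 3$ ($W = 3 \cdot 1 = 3$)
$s{\left(G,y \right)} = -59$ ($s{\left(G,y \right)} = 3 - 62 = -59$)
$\left(o + 50048\right) \left(s{\left(-114,-208 \right)} - 36803\right) = \left(\frac{3089}{2} + 50048\right) \left(-59 - 36803\right) = \frac{103185}{2} \left(-36862\right) = -1901802735$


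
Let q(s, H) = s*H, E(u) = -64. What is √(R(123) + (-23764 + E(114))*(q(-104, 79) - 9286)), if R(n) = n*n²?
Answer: √418898523 ≈ 20467.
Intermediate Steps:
q(s, H) = H*s
R(n) = n³
√(R(123) + (-23764 + E(114))*(q(-104, 79) - 9286)) = √(123³ + (-23764 - 64)*(79*(-104) - 9286)) = √(1860867 - 23828*(-8216 - 9286)) = √(1860867 - 23828*(-17502)) = √(1860867 + 417037656) = √418898523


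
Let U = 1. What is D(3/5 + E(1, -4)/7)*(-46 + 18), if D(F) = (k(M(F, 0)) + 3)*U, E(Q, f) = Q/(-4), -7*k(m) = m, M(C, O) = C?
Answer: -2861/35 ≈ -81.743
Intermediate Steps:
k(m) = -m/7
E(Q, f) = -Q/4 (E(Q, f) = Q*(-¼) = -Q/4)
D(F) = 3 - F/7 (D(F) = (-F/7 + 3)*1 = (3 - F/7)*1 = 3 - F/7)
D(3/5 + E(1, -4)/7)*(-46 + 18) = (3 - (3/5 - ¼*1/7)/7)*(-46 + 18) = (3 - (3*(⅕) - ¼*⅐)/7)*(-28) = (3 - (⅗ - 1/28)/7)*(-28) = (3 - ⅐*79/140)*(-28) = (3 - 79/980)*(-28) = (2861/980)*(-28) = -2861/35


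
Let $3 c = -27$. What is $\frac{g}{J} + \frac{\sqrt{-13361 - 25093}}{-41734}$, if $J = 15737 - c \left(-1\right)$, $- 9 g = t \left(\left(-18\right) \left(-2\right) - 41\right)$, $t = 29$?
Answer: $\frac{145}{141552} - \frac{i \sqrt{38454}}{41734} \approx 0.0010244 - 0.0046987 i$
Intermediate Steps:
$c = -9$ ($c = \frac{1}{3} \left(-27\right) = -9$)
$g = \frac{145}{9}$ ($g = - \frac{29 \left(\left(-18\right) \left(-2\right) - 41\right)}{9} = - \frac{29 \left(36 - 41\right)}{9} = - \frac{29 \left(-5\right)}{9} = \left(- \frac{1}{9}\right) \left(-145\right) = \frac{145}{9} \approx 16.111$)
$J = 15728$ ($J = 15737 - \left(-9\right) \left(-1\right) = 15737 - 9 = 15728$)
$\frac{g}{J} + \frac{\sqrt{-13361 - 25093}}{-41734} = \frac{145}{9 \cdot 15728} + \frac{\sqrt{-13361 - 25093}}{-41734} = \frac{145}{9} \cdot \frac{1}{15728} + \sqrt{-38454} \left(- \frac{1}{41734}\right) = \frac{145}{141552} + i \sqrt{38454} \left(- \frac{1}{41734}\right) = \frac{145}{141552} - \frac{i \sqrt{38454}}{41734}$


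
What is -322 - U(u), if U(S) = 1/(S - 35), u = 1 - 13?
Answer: -15133/47 ≈ -321.98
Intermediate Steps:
u = -12
U(S) = 1/(-35 + S)
-322 - U(u) = -322 - 1/(-35 - 12) = -322 - 1/(-47) = -322 - 1*(-1/47) = -322 + 1/47 = -15133/47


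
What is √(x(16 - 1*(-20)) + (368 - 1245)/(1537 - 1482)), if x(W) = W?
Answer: √60665/55 ≈ 4.4782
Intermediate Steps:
√(x(16 - 1*(-20)) + (368 - 1245)/(1537 - 1482)) = √((16 - 1*(-20)) + (368 - 1245)/(1537 - 1482)) = √((16 + 20) - 877/55) = √(36 - 877*1/55) = √(36 - 877/55) = √(1103/55) = √60665/55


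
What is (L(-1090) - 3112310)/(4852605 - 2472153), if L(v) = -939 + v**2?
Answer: -1925149/2380452 ≈ -0.80873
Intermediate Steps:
(L(-1090) - 3112310)/(4852605 - 2472153) = ((-939 + (-1090)**2) - 3112310)/(4852605 - 2472153) = ((-939 + 1188100) - 3112310)/2380452 = (1187161 - 3112310)*(1/2380452) = -1925149*1/2380452 = -1925149/2380452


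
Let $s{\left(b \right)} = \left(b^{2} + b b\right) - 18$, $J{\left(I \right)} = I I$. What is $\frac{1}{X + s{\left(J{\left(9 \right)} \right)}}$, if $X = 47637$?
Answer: $\frac{1}{60741} \approx 1.6463 \cdot 10^{-5}$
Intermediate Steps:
$J{\left(I \right)} = I^{2}$
$s{\left(b \right)} = -18 + 2 b^{2}$ ($s{\left(b \right)} = \left(b^{2} + b^{2}\right) - 18 = 2 b^{2} - 18 = -18 + 2 b^{2}$)
$\frac{1}{X + s{\left(J{\left(9 \right)} \right)}} = \frac{1}{47637 - \left(18 - 2 \left(9^{2}\right)^{2}\right)} = \frac{1}{47637 - \left(18 - 2 \cdot 81^{2}\right)} = \frac{1}{47637 + \left(-18 + 2 \cdot 6561\right)} = \frac{1}{47637 + \left(-18 + 13122\right)} = \frac{1}{47637 + 13104} = \frac{1}{60741}$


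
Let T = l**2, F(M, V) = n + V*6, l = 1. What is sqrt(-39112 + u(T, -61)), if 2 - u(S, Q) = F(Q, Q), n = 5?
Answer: I*sqrt(38749) ≈ 196.85*I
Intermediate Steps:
F(M, V) = 5 + 6*V (F(M, V) = 5 + V*6 = 5 + 6*V)
T = 1 (T = 1**2 = 1)
u(S, Q) = -3 - 6*Q (u(S, Q) = 2 - (5 + 6*Q) = 2 + (-5 - 6*Q) = -3 - 6*Q)
sqrt(-39112 + u(T, -61)) = sqrt(-39112 + (-3 - 6*(-61))) = sqrt(-39112 + (-3 + 366)) = sqrt(-39112 + 363) = sqrt(-38749) = I*sqrt(38749)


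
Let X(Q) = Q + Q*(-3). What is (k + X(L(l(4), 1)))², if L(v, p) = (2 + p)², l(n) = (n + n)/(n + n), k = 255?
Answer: 56169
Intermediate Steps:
l(n) = 1 (l(n) = (2*n)/((2*n)) = (2*n)*(1/(2*n)) = 1)
X(Q) = -2*Q (X(Q) = Q - 3*Q = -2*Q)
(k + X(L(l(4), 1)))² = (255 - 2*(2 + 1)²)² = (255 - 2*3²)² = (255 - 2*9)² = (255 - 18)² = 237² = 56169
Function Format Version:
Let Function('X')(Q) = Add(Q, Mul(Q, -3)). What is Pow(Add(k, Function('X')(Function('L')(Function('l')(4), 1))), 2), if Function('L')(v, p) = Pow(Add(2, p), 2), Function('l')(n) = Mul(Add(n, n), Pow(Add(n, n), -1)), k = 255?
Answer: 56169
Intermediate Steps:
Function('l')(n) = 1 (Function('l')(n) = Mul(Mul(2, n), Pow(Mul(2, n), -1)) = Mul(Mul(2, n), Mul(Rational(1, 2), Pow(n, -1))) = 1)
Function('X')(Q) = Mul(-2, Q) (Function('X')(Q) = Add(Q, Mul(-3, Q)) = Mul(-2, Q))
Pow(Add(k, Function('X')(Function('L')(Function('l')(4), 1))), 2) = Pow(Add(255, Mul(-2, Pow(Add(2, 1), 2))), 2) = Pow(Add(255, Mul(-2, Pow(3, 2))), 2) = Pow(Add(255, Mul(-2, 9)), 2) = Pow(Add(255, -18), 2) = Pow(237, 2) = 56169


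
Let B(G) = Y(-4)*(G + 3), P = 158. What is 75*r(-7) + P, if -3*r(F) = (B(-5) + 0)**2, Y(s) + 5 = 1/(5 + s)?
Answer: -1442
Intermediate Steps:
Y(s) = -5 + 1/(5 + s)
B(G) = -12 - 4*G (B(G) = ((-24 - 5*(-4))/(5 - 4))*(G + 3) = ((-24 + 20)/1)*(3 + G) = (1*(-4))*(3 + G) = -4*(3 + G) = -12 - 4*G)
r(F) = -64/3 (r(F) = -((-12 - 4*(-5)) + 0)**2/3 = -((-12 + 20) + 0)**2/3 = -(8 + 0)**2/3 = -1/3*8**2 = -1/3*64 = -64/3)
75*r(-7) + P = 75*(-64/3) + 158 = -1600 + 158 = -1442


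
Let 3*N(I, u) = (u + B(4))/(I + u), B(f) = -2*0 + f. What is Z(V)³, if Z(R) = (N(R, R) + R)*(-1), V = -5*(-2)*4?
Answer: -14014952531/216000 ≈ -64884.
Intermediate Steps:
V = 40 (V = 10*4 = 40)
B(f) = f (B(f) = 0 + f = f)
N(I, u) = (4 + u)/(3*(I + u)) (N(I, u) = ((u + 4)/(I + u))/3 = ((4 + u)/(I + u))/3 = (4 + u)/(3*(I + u)))
Z(R) = -R - (4 + R)/(6*R) (Z(R) = ((4 + R)/(3*(R + R)) + R)*(-1) = ((4 + R)/(3*((2*R))) + R)*(-1) = ((1/(2*R))*(4 + R)/3 + R)*(-1) = ((4 + R)/(6*R) + R)*(-1) = (R + (4 + R)/(6*R))*(-1) = -R - (4 + R)/(6*R))
Z(V)³ = (-⅙ - 1*40 - ⅔/40)³ = (-⅙ - 40 - ⅔*1/40)³ = (-⅙ - 40 - 1/60)³ = (-2411/60)³ = -14014952531/216000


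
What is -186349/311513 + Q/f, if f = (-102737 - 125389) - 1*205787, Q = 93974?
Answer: -110133376299/135169540369 ≈ -0.81478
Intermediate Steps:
f = -433913 (f = -228126 - 205787 = -433913)
-186349/311513 + Q/f = -186349/311513 + 93974/(-433913) = -186349*1/311513 + 93974*(-1/433913) = -186349/311513 - 93974/433913 = -110133376299/135169540369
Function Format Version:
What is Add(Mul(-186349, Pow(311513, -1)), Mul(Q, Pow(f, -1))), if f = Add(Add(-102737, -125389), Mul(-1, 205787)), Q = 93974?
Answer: Rational(-110133376299, 135169540369) ≈ -0.81478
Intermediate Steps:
f = -433913 (f = Add(-228126, -205787) = -433913)
Add(Mul(-186349, Pow(311513, -1)), Mul(Q, Pow(f, -1))) = Add(Mul(-186349, Pow(311513, -1)), Mul(93974, Pow(-433913, -1))) = Add(Mul(-186349, Rational(1, 311513)), Mul(93974, Rational(-1, 433913))) = Add(Rational(-186349, 311513), Rational(-93974, 433913)) = Rational(-110133376299, 135169540369)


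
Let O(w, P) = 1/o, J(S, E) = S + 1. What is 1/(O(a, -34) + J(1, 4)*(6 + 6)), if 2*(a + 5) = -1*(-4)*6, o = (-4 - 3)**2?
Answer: 49/1177 ≈ 0.041631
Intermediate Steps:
J(S, E) = 1 + S
o = 49 (o = (-7)**2 = 49)
a = 7 (a = -5 + (-1*(-4)*6)/2 = -5 + (4*6)/2 = -5 + (1/2)*24 = -5 + 12 = 7)
O(w, P) = 1/49
1/(O(a, -34) + J(1, 4)*(6 + 6)) = 1/(1/49 + (1 + 1)*(6 + 6)) = 1/(1/49 + 2*12) = 1/(1/49 + 24) = 1/(1177/49) = 49/1177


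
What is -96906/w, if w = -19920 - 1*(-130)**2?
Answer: 48453/18410 ≈ 2.6319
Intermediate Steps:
w = -36820 (w = -19920 - 1*16900 = -19920 - 16900 = -36820)
-96906/w = -96906/(-36820) = -96906*(-1/36820) = 48453/18410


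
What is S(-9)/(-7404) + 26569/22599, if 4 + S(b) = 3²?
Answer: 65534627/55774332 ≈ 1.1750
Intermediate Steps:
S(b) = 5 (S(b) = -4 + 3² = -4 + 9 = 5)
S(-9)/(-7404) + 26569/22599 = 5/(-7404) + 26569/22599 = 5*(-1/7404) + 26569*(1/22599) = -5/7404 + 26569/22599 = 65534627/55774332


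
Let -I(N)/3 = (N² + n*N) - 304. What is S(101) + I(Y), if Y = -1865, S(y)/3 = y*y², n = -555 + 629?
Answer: -6928830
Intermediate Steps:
n = 74
S(y) = 3*y³ (S(y) = 3*(y*y²) = 3*y³)
I(N) = 912 - 222*N - 3*N² (I(N) = -3*((N² + 74*N) - 304) = -3*(-304 + N² + 74*N) = 912 - 222*N - 3*N²)
S(101) + I(Y) = 3*101³ + (912 - 222*(-1865) - 3*(-1865)²) = 3*1030301 + (912 + 414030 - 3*3478225) = 3090903 + (912 + 414030 - 10434675) = 3090903 - 10019733 = -6928830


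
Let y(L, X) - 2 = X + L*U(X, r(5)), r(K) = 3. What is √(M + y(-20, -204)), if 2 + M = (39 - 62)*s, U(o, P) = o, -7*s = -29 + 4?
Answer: √185899/7 ≈ 61.594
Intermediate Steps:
s = 25/7 (s = -(-29 + 4)/7 = -⅐*(-25) = 25/7 ≈ 3.5714)
M = -589/7 (M = -2 + (39 - 62)*(25/7) = -2 - 23*25/7 = -2 - 575/7 = -589/7 ≈ -84.143)
y(L, X) = 2 + X + L*X (y(L, X) = 2 + (X + L*X) = 2 + X + L*X)
√(M + y(-20, -204)) = √(-589/7 + (2 - 204 - 20*(-204))) = √(-589/7 + (2 - 204 + 4080)) = √(-589/7 + 3878) = √(26557/7) = √185899/7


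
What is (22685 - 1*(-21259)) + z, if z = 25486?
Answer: 69430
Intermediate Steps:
(22685 - 1*(-21259)) + z = (22685 - 1*(-21259)) + 25486 = (22685 + 21259) + 25486 = 43944 + 25486 = 69430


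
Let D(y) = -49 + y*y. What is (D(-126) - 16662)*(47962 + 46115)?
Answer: -78554295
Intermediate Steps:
D(y) = -49 + y²
(D(-126) - 16662)*(47962 + 46115) = ((-49 + (-126)²) - 16662)*(47962 + 46115) = ((-49 + 15876) - 16662)*94077 = (15827 - 16662)*94077 = -835*94077 = -78554295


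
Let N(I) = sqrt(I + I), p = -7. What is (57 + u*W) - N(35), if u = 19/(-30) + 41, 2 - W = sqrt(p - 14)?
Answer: 2066/15 - sqrt(70) - 1211*I*sqrt(21)/30 ≈ 129.37 - 184.98*I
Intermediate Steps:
W = 2 - I*sqrt(21) (W = 2 - sqrt(-7 - 14) = 2 - sqrt(-21) = 2 - I*sqrt(21) ≈ 2.0 - 4.5826*I)
N(I) = sqrt(2)*sqrt(I) (N(I) = sqrt(2*I) = sqrt(2)*sqrt(I))
u = 1211/30 (u = 19*(-1/30) + 41 = -19/30 + 41 = 1211/30 ≈ 40.367)
(57 + u*W) - N(35) = (57 + 1211*(2 - I*sqrt(21))/30) - sqrt(2)*sqrt(35) = (57 + (1211/15 - 1211*I*sqrt(21)/30)) - sqrt(70) = (2066/15 - 1211*I*sqrt(21)/30) - sqrt(70) = 2066/15 - sqrt(70) - 1211*I*sqrt(21)/30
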